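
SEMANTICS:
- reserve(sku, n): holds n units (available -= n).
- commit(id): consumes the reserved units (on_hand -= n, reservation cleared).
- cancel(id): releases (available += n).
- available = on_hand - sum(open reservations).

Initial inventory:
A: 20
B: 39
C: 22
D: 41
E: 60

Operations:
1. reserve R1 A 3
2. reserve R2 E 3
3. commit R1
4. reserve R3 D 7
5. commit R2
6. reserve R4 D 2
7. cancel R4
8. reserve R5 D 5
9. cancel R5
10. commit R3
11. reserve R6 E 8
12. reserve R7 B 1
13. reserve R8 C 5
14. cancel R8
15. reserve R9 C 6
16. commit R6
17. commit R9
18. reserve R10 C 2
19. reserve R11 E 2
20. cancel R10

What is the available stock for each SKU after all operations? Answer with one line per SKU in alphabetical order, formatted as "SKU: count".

Answer: A: 17
B: 38
C: 16
D: 34
E: 47

Derivation:
Step 1: reserve R1 A 3 -> on_hand[A=20 B=39 C=22 D=41 E=60] avail[A=17 B=39 C=22 D=41 E=60] open={R1}
Step 2: reserve R2 E 3 -> on_hand[A=20 B=39 C=22 D=41 E=60] avail[A=17 B=39 C=22 D=41 E=57] open={R1,R2}
Step 3: commit R1 -> on_hand[A=17 B=39 C=22 D=41 E=60] avail[A=17 B=39 C=22 D=41 E=57] open={R2}
Step 4: reserve R3 D 7 -> on_hand[A=17 B=39 C=22 D=41 E=60] avail[A=17 B=39 C=22 D=34 E=57] open={R2,R3}
Step 5: commit R2 -> on_hand[A=17 B=39 C=22 D=41 E=57] avail[A=17 B=39 C=22 D=34 E=57] open={R3}
Step 6: reserve R4 D 2 -> on_hand[A=17 B=39 C=22 D=41 E=57] avail[A=17 B=39 C=22 D=32 E=57] open={R3,R4}
Step 7: cancel R4 -> on_hand[A=17 B=39 C=22 D=41 E=57] avail[A=17 B=39 C=22 D=34 E=57] open={R3}
Step 8: reserve R5 D 5 -> on_hand[A=17 B=39 C=22 D=41 E=57] avail[A=17 B=39 C=22 D=29 E=57] open={R3,R5}
Step 9: cancel R5 -> on_hand[A=17 B=39 C=22 D=41 E=57] avail[A=17 B=39 C=22 D=34 E=57] open={R3}
Step 10: commit R3 -> on_hand[A=17 B=39 C=22 D=34 E=57] avail[A=17 B=39 C=22 D=34 E=57] open={}
Step 11: reserve R6 E 8 -> on_hand[A=17 B=39 C=22 D=34 E=57] avail[A=17 B=39 C=22 D=34 E=49] open={R6}
Step 12: reserve R7 B 1 -> on_hand[A=17 B=39 C=22 D=34 E=57] avail[A=17 B=38 C=22 D=34 E=49] open={R6,R7}
Step 13: reserve R8 C 5 -> on_hand[A=17 B=39 C=22 D=34 E=57] avail[A=17 B=38 C=17 D=34 E=49] open={R6,R7,R8}
Step 14: cancel R8 -> on_hand[A=17 B=39 C=22 D=34 E=57] avail[A=17 B=38 C=22 D=34 E=49] open={R6,R7}
Step 15: reserve R9 C 6 -> on_hand[A=17 B=39 C=22 D=34 E=57] avail[A=17 B=38 C=16 D=34 E=49] open={R6,R7,R9}
Step 16: commit R6 -> on_hand[A=17 B=39 C=22 D=34 E=49] avail[A=17 B=38 C=16 D=34 E=49] open={R7,R9}
Step 17: commit R9 -> on_hand[A=17 B=39 C=16 D=34 E=49] avail[A=17 B=38 C=16 D=34 E=49] open={R7}
Step 18: reserve R10 C 2 -> on_hand[A=17 B=39 C=16 D=34 E=49] avail[A=17 B=38 C=14 D=34 E=49] open={R10,R7}
Step 19: reserve R11 E 2 -> on_hand[A=17 B=39 C=16 D=34 E=49] avail[A=17 B=38 C=14 D=34 E=47] open={R10,R11,R7}
Step 20: cancel R10 -> on_hand[A=17 B=39 C=16 D=34 E=49] avail[A=17 B=38 C=16 D=34 E=47] open={R11,R7}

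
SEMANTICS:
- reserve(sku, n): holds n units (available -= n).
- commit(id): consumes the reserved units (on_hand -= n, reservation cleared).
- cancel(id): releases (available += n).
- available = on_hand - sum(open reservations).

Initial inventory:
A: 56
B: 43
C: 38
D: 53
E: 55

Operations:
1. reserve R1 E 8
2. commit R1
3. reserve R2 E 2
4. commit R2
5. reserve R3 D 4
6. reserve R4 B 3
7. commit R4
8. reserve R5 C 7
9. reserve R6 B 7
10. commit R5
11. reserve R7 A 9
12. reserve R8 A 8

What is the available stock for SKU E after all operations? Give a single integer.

Answer: 45

Derivation:
Step 1: reserve R1 E 8 -> on_hand[A=56 B=43 C=38 D=53 E=55] avail[A=56 B=43 C=38 D=53 E=47] open={R1}
Step 2: commit R1 -> on_hand[A=56 B=43 C=38 D=53 E=47] avail[A=56 B=43 C=38 D=53 E=47] open={}
Step 3: reserve R2 E 2 -> on_hand[A=56 B=43 C=38 D=53 E=47] avail[A=56 B=43 C=38 D=53 E=45] open={R2}
Step 4: commit R2 -> on_hand[A=56 B=43 C=38 D=53 E=45] avail[A=56 B=43 C=38 D=53 E=45] open={}
Step 5: reserve R3 D 4 -> on_hand[A=56 B=43 C=38 D=53 E=45] avail[A=56 B=43 C=38 D=49 E=45] open={R3}
Step 6: reserve R4 B 3 -> on_hand[A=56 B=43 C=38 D=53 E=45] avail[A=56 B=40 C=38 D=49 E=45] open={R3,R4}
Step 7: commit R4 -> on_hand[A=56 B=40 C=38 D=53 E=45] avail[A=56 B=40 C=38 D=49 E=45] open={R3}
Step 8: reserve R5 C 7 -> on_hand[A=56 B=40 C=38 D=53 E=45] avail[A=56 B=40 C=31 D=49 E=45] open={R3,R5}
Step 9: reserve R6 B 7 -> on_hand[A=56 B=40 C=38 D=53 E=45] avail[A=56 B=33 C=31 D=49 E=45] open={R3,R5,R6}
Step 10: commit R5 -> on_hand[A=56 B=40 C=31 D=53 E=45] avail[A=56 B=33 C=31 D=49 E=45] open={R3,R6}
Step 11: reserve R7 A 9 -> on_hand[A=56 B=40 C=31 D=53 E=45] avail[A=47 B=33 C=31 D=49 E=45] open={R3,R6,R7}
Step 12: reserve R8 A 8 -> on_hand[A=56 B=40 C=31 D=53 E=45] avail[A=39 B=33 C=31 D=49 E=45] open={R3,R6,R7,R8}
Final available[E] = 45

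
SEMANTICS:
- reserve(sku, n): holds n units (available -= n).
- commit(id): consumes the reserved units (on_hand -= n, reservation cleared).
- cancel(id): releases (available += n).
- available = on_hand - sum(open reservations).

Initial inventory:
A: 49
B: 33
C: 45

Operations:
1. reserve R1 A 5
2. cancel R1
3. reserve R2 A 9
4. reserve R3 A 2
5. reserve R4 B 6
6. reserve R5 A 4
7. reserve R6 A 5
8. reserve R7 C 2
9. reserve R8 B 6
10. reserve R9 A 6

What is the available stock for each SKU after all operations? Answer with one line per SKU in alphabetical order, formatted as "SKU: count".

Step 1: reserve R1 A 5 -> on_hand[A=49 B=33 C=45] avail[A=44 B=33 C=45] open={R1}
Step 2: cancel R1 -> on_hand[A=49 B=33 C=45] avail[A=49 B=33 C=45] open={}
Step 3: reserve R2 A 9 -> on_hand[A=49 B=33 C=45] avail[A=40 B=33 C=45] open={R2}
Step 4: reserve R3 A 2 -> on_hand[A=49 B=33 C=45] avail[A=38 B=33 C=45] open={R2,R3}
Step 5: reserve R4 B 6 -> on_hand[A=49 B=33 C=45] avail[A=38 B=27 C=45] open={R2,R3,R4}
Step 6: reserve R5 A 4 -> on_hand[A=49 B=33 C=45] avail[A=34 B=27 C=45] open={R2,R3,R4,R5}
Step 7: reserve R6 A 5 -> on_hand[A=49 B=33 C=45] avail[A=29 B=27 C=45] open={R2,R3,R4,R5,R6}
Step 8: reserve R7 C 2 -> on_hand[A=49 B=33 C=45] avail[A=29 B=27 C=43] open={R2,R3,R4,R5,R6,R7}
Step 9: reserve R8 B 6 -> on_hand[A=49 B=33 C=45] avail[A=29 B=21 C=43] open={R2,R3,R4,R5,R6,R7,R8}
Step 10: reserve R9 A 6 -> on_hand[A=49 B=33 C=45] avail[A=23 B=21 C=43] open={R2,R3,R4,R5,R6,R7,R8,R9}

Answer: A: 23
B: 21
C: 43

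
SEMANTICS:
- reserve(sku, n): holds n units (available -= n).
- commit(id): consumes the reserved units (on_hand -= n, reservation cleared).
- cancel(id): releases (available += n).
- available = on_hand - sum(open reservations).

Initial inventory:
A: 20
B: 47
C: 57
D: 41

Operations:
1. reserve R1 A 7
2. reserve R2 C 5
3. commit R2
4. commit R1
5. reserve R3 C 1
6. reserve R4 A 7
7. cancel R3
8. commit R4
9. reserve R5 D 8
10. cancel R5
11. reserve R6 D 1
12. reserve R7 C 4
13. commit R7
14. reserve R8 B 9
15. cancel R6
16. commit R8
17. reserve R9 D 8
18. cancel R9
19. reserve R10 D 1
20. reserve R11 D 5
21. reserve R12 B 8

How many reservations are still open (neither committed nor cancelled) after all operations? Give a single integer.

Step 1: reserve R1 A 7 -> on_hand[A=20 B=47 C=57 D=41] avail[A=13 B=47 C=57 D=41] open={R1}
Step 2: reserve R2 C 5 -> on_hand[A=20 B=47 C=57 D=41] avail[A=13 B=47 C=52 D=41] open={R1,R2}
Step 3: commit R2 -> on_hand[A=20 B=47 C=52 D=41] avail[A=13 B=47 C=52 D=41] open={R1}
Step 4: commit R1 -> on_hand[A=13 B=47 C=52 D=41] avail[A=13 B=47 C=52 D=41] open={}
Step 5: reserve R3 C 1 -> on_hand[A=13 B=47 C=52 D=41] avail[A=13 B=47 C=51 D=41] open={R3}
Step 6: reserve R4 A 7 -> on_hand[A=13 B=47 C=52 D=41] avail[A=6 B=47 C=51 D=41] open={R3,R4}
Step 7: cancel R3 -> on_hand[A=13 B=47 C=52 D=41] avail[A=6 B=47 C=52 D=41] open={R4}
Step 8: commit R4 -> on_hand[A=6 B=47 C=52 D=41] avail[A=6 B=47 C=52 D=41] open={}
Step 9: reserve R5 D 8 -> on_hand[A=6 B=47 C=52 D=41] avail[A=6 B=47 C=52 D=33] open={R5}
Step 10: cancel R5 -> on_hand[A=6 B=47 C=52 D=41] avail[A=6 B=47 C=52 D=41] open={}
Step 11: reserve R6 D 1 -> on_hand[A=6 B=47 C=52 D=41] avail[A=6 B=47 C=52 D=40] open={R6}
Step 12: reserve R7 C 4 -> on_hand[A=6 B=47 C=52 D=41] avail[A=6 B=47 C=48 D=40] open={R6,R7}
Step 13: commit R7 -> on_hand[A=6 B=47 C=48 D=41] avail[A=6 B=47 C=48 D=40] open={R6}
Step 14: reserve R8 B 9 -> on_hand[A=6 B=47 C=48 D=41] avail[A=6 B=38 C=48 D=40] open={R6,R8}
Step 15: cancel R6 -> on_hand[A=6 B=47 C=48 D=41] avail[A=6 B=38 C=48 D=41] open={R8}
Step 16: commit R8 -> on_hand[A=6 B=38 C=48 D=41] avail[A=6 B=38 C=48 D=41] open={}
Step 17: reserve R9 D 8 -> on_hand[A=6 B=38 C=48 D=41] avail[A=6 B=38 C=48 D=33] open={R9}
Step 18: cancel R9 -> on_hand[A=6 B=38 C=48 D=41] avail[A=6 B=38 C=48 D=41] open={}
Step 19: reserve R10 D 1 -> on_hand[A=6 B=38 C=48 D=41] avail[A=6 B=38 C=48 D=40] open={R10}
Step 20: reserve R11 D 5 -> on_hand[A=6 B=38 C=48 D=41] avail[A=6 B=38 C=48 D=35] open={R10,R11}
Step 21: reserve R12 B 8 -> on_hand[A=6 B=38 C=48 D=41] avail[A=6 B=30 C=48 D=35] open={R10,R11,R12}
Open reservations: ['R10', 'R11', 'R12'] -> 3

Answer: 3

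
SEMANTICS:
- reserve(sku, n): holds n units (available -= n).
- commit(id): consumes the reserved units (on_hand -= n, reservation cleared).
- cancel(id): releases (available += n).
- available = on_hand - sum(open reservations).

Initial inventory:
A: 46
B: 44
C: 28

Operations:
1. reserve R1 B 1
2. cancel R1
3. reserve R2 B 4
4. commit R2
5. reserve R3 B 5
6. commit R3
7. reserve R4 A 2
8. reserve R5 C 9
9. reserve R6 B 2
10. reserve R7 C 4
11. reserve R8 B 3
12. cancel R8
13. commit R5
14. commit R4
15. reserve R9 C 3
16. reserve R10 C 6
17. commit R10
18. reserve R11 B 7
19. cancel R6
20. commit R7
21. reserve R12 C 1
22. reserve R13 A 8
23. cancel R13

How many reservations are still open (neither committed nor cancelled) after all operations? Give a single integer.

Answer: 3

Derivation:
Step 1: reserve R1 B 1 -> on_hand[A=46 B=44 C=28] avail[A=46 B=43 C=28] open={R1}
Step 2: cancel R1 -> on_hand[A=46 B=44 C=28] avail[A=46 B=44 C=28] open={}
Step 3: reserve R2 B 4 -> on_hand[A=46 B=44 C=28] avail[A=46 B=40 C=28] open={R2}
Step 4: commit R2 -> on_hand[A=46 B=40 C=28] avail[A=46 B=40 C=28] open={}
Step 5: reserve R3 B 5 -> on_hand[A=46 B=40 C=28] avail[A=46 B=35 C=28] open={R3}
Step 6: commit R3 -> on_hand[A=46 B=35 C=28] avail[A=46 B=35 C=28] open={}
Step 7: reserve R4 A 2 -> on_hand[A=46 B=35 C=28] avail[A=44 B=35 C=28] open={R4}
Step 8: reserve R5 C 9 -> on_hand[A=46 B=35 C=28] avail[A=44 B=35 C=19] open={R4,R5}
Step 9: reserve R6 B 2 -> on_hand[A=46 B=35 C=28] avail[A=44 B=33 C=19] open={R4,R5,R6}
Step 10: reserve R7 C 4 -> on_hand[A=46 B=35 C=28] avail[A=44 B=33 C=15] open={R4,R5,R6,R7}
Step 11: reserve R8 B 3 -> on_hand[A=46 B=35 C=28] avail[A=44 B=30 C=15] open={R4,R5,R6,R7,R8}
Step 12: cancel R8 -> on_hand[A=46 B=35 C=28] avail[A=44 B=33 C=15] open={R4,R5,R6,R7}
Step 13: commit R5 -> on_hand[A=46 B=35 C=19] avail[A=44 B=33 C=15] open={R4,R6,R7}
Step 14: commit R4 -> on_hand[A=44 B=35 C=19] avail[A=44 B=33 C=15] open={R6,R7}
Step 15: reserve R9 C 3 -> on_hand[A=44 B=35 C=19] avail[A=44 B=33 C=12] open={R6,R7,R9}
Step 16: reserve R10 C 6 -> on_hand[A=44 B=35 C=19] avail[A=44 B=33 C=6] open={R10,R6,R7,R9}
Step 17: commit R10 -> on_hand[A=44 B=35 C=13] avail[A=44 B=33 C=6] open={R6,R7,R9}
Step 18: reserve R11 B 7 -> on_hand[A=44 B=35 C=13] avail[A=44 B=26 C=6] open={R11,R6,R7,R9}
Step 19: cancel R6 -> on_hand[A=44 B=35 C=13] avail[A=44 B=28 C=6] open={R11,R7,R9}
Step 20: commit R7 -> on_hand[A=44 B=35 C=9] avail[A=44 B=28 C=6] open={R11,R9}
Step 21: reserve R12 C 1 -> on_hand[A=44 B=35 C=9] avail[A=44 B=28 C=5] open={R11,R12,R9}
Step 22: reserve R13 A 8 -> on_hand[A=44 B=35 C=9] avail[A=36 B=28 C=5] open={R11,R12,R13,R9}
Step 23: cancel R13 -> on_hand[A=44 B=35 C=9] avail[A=44 B=28 C=5] open={R11,R12,R9}
Open reservations: ['R11', 'R12', 'R9'] -> 3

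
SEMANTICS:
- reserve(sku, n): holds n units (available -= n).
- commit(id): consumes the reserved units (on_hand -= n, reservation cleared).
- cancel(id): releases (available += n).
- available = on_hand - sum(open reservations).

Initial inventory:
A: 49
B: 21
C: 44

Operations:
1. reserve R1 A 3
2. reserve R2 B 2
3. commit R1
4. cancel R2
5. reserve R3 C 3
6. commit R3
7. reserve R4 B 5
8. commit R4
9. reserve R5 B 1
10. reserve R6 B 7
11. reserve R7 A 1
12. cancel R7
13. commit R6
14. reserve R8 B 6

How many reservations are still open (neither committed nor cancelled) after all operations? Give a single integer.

Step 1: reserve R1 A 3 -> on_hand[A=49 B=21 C=44] avail[A=46 B=21 C=44] open={R1}
Step 2: reserve R2 B 2 -> on_hand[A=49 B=21 C=44] avail[A=46 B=19 C=44] open={R1,R2}
Step 3: commit R1 -> on_hand[A=46 B=21 C=44] avail[A=46 B=19 C=44] open={R2}
Step 4: cancel R2 -> on_hand[A=46 B=21 C=44] avail[A=46 B=21 C=44] open={}
Step 5: reserve R3 C 3 -> on_hand[A=46 B=21 C=44] avail[A=46 B=21 C=41] open={R3}
Step 6: commit R3 -> on_hand[A=46 B=21 C=41] avail[A=46 B=21 C=41] open={}
Step 7: reserve R4 B 5 -> on_hand[A=46 B=21 C=41] avail[A=46 B=16 C=41] open={R4}
Step 8: commit R4 -> on_hand[A=46 B=16 C=41] avail[A=46 B=16 C=41] open={}
Step 9: reserve R5 B 1 -> on_hand[A=46 B=16 C=41] avail[A=46 B=15 C=41] open={R5}
Step 10: reserve R6 B 7 -> on_hand[A=46 B=16 C=41] avail[A=46 B=8 C=41] open={R5,R6}
Step 11: reserve R7 A 1 -> on_hand[A=46 B=16 C=41] avail[A=45 B=8 C=41] open={R5,R6,R7}
Step 12: cancel R7 -> on_hand[A=46 B=16 C=41] avail[A=46 B=8 C=41] open={R5,R6}
Step 13: commit R6 -> on_hand[A=46 B=9 C=41] avail[A=46 B=8 C=41] open={R5}
Step 14: reserve R8 B 6 -> on_hand[A=46 B=9 C=41] avail[A=46 B=2 C=41] open={R5,R8}
Open reservations: ['R5', 'R8'] -> 2

Answer: 2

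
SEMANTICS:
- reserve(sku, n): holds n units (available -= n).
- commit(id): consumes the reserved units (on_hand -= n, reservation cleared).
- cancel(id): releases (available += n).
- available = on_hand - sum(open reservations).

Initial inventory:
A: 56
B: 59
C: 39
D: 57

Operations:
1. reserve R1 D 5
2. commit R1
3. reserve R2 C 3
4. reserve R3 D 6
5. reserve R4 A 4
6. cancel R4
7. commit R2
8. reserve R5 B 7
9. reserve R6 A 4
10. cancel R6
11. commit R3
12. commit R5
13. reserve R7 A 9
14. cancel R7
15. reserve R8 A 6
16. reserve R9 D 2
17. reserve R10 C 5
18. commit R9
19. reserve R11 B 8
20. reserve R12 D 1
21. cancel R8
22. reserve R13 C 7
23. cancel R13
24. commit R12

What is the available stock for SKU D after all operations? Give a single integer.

Answer: 43

Derivation:
Step 1: reserve R1 D 5 -> on_hand[A=56 B=59 C=39 D=57] avail[A=56 B=59 C=39 D=52] open={R1}
Step 2: commit R1 -> on_hand[A=56 B=59 C=39 D=52] avail[A=56 B=59 C=39 D=52] open={}
Step 3: reserve R2 C 3 -> on_hand[A=56 B=59 C=39 D=52] avail[A=56 B=59 C=36 D=52] open={R2}
Step 4: reserve R3 D 6 -> on_hand[A=56 B=59 C=39 D=52] avail[A=56 B=59 C=36 D=46] open={R2,R3}
Step 5: reserve R4 A 4 -> on_hand[A=56 B=59 C=39 D=52] avail[A=52 B=59 C=36 D=46] open={R2,R3,R4}
Step 6: cancel R4 -> on_hand[A=56 B=59 C=39 D=52] avail[A=56 B=59 C=36 D=46] open={R2,R3}
Step 7: commit R2 -> on_hand[A=56 B=59 C=36 D=52] avail[A=56 B=59 C=36 D=46] open={R3}
Step 8: reserve R5 B 7 -> on_hand[A=56 B=59 C=36 D=52] avail[A=56 B=52 C=36 D=46] open={R3,R5}
Step 9: reserve R6 A 4 -> on_hand[A=56 B=59 C=36 D=52] avail[A=52 B=52 C=36 D=46] open={R3,R5,R6}
Step 10: cancel R6 -> on_hand[A=56 B=59 C=36 D=52] avail[A=56 B=52 C=36 D=46] open={R3,R5}
Step 11: commit R3 -> on_hand[A=56 B=59 C=36 D=46] avail[A=56 B=52 C=36 D=46] open={R5}
Step 12: commit R5 -> on_hand[A=56 B=52 C=36 D=46] avail[A=56 B=52 C=36 D=46] open={}
Step 13: reserve R7 A 9 -> on_hand[A=56 B=52 C=36 D=46] avail[A=47 B=52 C=36 D=46] open={R7}
Step 14: cancel R7 -> on_hand[A=56 B=52 C=36 D=46] avail[A=56 B=52 C=36 D=46] open={}
Step 15: reserve R8 A 6 -> on_hand[A=56 B=52 C=36 D=46] avail[A=50 B=52 C=36 D=46] open={R8}
Step 16: reserve R9 D 2 -> on_hand[A=56 B=52 C=36 D=46] avail[A=50 B=52 C=36 D=44] open={R8,R9}
Step 17: reserve R10 C 5 -> on_hand[A=56 B=52 C=36 D=46] avail[A=50 B=52 C=31 D=44] open={R10,R8,R9}
Step 18: commit R9 -> on_hand[A=56 B=52 C=36 D=44] avail[A=50 B=52 C=31 D=44] open={R10,R8}
Step 19: reserve R11 B 8 -> on_hand[A=56 B=52 C=36 D=44] avail[A=50 B=44 C=31 D=44] open={R10,R11,R8}
Step 20: reserve R12 D 1 -> on_hand[A=56 B=52 C=36 D=44] avail[A=50 B=44 C=31 D=43] open={R10,R11,R12,R8}
Step 21: cancel R8 -> on_hand[A=56 B=52 C=36 D=44] avail[A=56 B=44 C=31 D=43] open={R10,R11,R12}
Step 22: reserve R13 C 7 -> on_hand[A=56 B=52 C=36 D=44] avail[A=56 B=44 C=24 D=43] open={R10,R11,R12,R13}
Step 23: cancel R13 -> on_hand[A=56 B=52 C=36 D=44] avail[A=56 B=44 C=31 D=43] open={R10,R11,R12}
Step 24: commit R12 -> on_hand[A=56 B=52 C=36 D=43] avail[A=56 B=44 C=31 D=43] open={R10,R11}
Final available[D] = 43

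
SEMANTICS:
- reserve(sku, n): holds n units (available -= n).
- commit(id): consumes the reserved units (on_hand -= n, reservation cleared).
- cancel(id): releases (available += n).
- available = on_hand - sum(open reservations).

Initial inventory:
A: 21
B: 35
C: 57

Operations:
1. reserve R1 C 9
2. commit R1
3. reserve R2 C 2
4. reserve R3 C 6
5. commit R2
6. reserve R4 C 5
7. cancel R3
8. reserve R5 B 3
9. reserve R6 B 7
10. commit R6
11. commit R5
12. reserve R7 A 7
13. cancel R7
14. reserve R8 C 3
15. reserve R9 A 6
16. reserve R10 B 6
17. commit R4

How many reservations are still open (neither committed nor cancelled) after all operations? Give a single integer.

Step 1: reserve R1 C 9 -> on_hand[A=21 B=35 C=57] avail[A=21 B=35 C=48] open={R1}
Step 2: commit R1 -> on_hand[A=21 B=35 C=48] avail[A=21 B=35 C=48] open={}
Step 3: reserve R2 C 2 -> on_hand[A=21 B=35 C=48] avail[A=21 B=35 C=46] open={R2}
Step 4: reserve R3 C 6 -> on_hand[A=21 B=35 C=48] avail[A=21 B=35 C=40] open={R2,R3}
Step 5: commit R2 -> on_hand[A=21 B=35 C=46] avail[A=21 B=35 C=40] open={R3}
Step 6: reserve R4 C 5 -> on_hand[A=21 B=35 C=46] avail[A=21 B=35 C=35] open={R3,R4}
Step 7: cancel R3 -> on_hand[A=21 B=35 C=46] avail[A=21 B=35 C=41] open={R4}
Step 8: reserve R5 B 3 -> on_hand[A=21 B=35 C=46] avail[A=21 B=32 C=41] open={R4,R5}
Step 9: reserve R6 B 7 -> on_hand[A=21 B=35 C=46] avail[A=21 B=25 C=41] open={R4,R5,R6}
Step 10: commit R6 -> on_hand[A=21 B=28 C=46] avail[A=21 B=25 C=41] open={R4,R5}
Step 11: commit R5 -> on_hand[A=21 B=25 C=46] avail[A=21 B=25 C=41] open={R4}
Step 12: reserve R7 A 7 -> on_hand[A=21 B=25 C=46] avail[A=14 B=25 C=41] open={R4,R7}
Step 13: cancel R7 -> on_hand[A=21 B=25 C=46] avail[A=21 B=25 C=41] open={R4}
Step 14: reserve R8 C 3 -> on_hand[A=21 B=25 C=46] avail[A=21 B=25 C=38] open={R4,R8}
Step 15: reserve R9 A 6 -> on_hand[A=21 B=25 C=46] avail[A=15 B=25 C=38] open={R4,R8,R9}
Step 16: reserve R10 B 6 -> on_hand[A=21 B=25 C=46] avail[A=15 B=19 C=38] open={R10,R4,R8,R9}
Step 17: commit R4 -> on_hand[A=21 B=25 C=41] avail[A=15 B=19 C=38] open={R10,R8,R9}
Open reservations: ['R10', 'R8', 'R9'] -> 3

Answer: 3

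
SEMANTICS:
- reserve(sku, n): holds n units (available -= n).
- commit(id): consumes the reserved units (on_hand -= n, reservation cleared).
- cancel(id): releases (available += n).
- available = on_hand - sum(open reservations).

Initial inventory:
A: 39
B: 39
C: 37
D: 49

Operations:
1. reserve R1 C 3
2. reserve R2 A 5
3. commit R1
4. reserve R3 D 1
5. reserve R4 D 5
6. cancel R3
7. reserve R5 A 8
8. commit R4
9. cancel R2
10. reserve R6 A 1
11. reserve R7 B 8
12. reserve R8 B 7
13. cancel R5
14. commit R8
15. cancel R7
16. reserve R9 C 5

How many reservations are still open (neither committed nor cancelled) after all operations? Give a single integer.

Step 1: reserve R1 C 3 -> on_hand[A=39 B=39 C=37 D=49] avail[A=39 B=39 C=34 D=49] open={R1}
Step 2: reserve R2 A 5 -> on_hand[A=39 B=39 C=37 D=49] avail[A=34 B=39 C=34 D=49] open={R1,R2}
Step 3: commit R1 -> on_hand[A=39 B=39 C=34 D=49] avail[A=34 B=39 C=34 D=49] open={R2}
Step 4: reserve R3 D 1 -> on_hand[A=39 B=39 C=34 D=49] avail[A=34 B=39 C=34 D=48] open={R2,R3}
Step 5: reserve R4 D 5 -> on_hand[A=39 B=39 C=34 D=49] avail[A=34 B=39 C=34 D=43] open={R2,R3,R4}
Step 6: cancel R3 -> on_hand[A=39 B=39 C=34 D=49] avail[A=34 B=39 C=34 D=44] open={R2,R4}
Step 7: reserve R5 A 8 -> on_hand[A=39 B=39 C=34 D=49] avail[A=26 B=39 C=34 D=44] open={R2,R4,R5}
Step 8: commit R4 -> on_hand[A=39 B=39 C=34 D=44] avail[A=26 B=39 C=34 D=44] open={R2,R5}
Step 9: cancel R2 -> on_hand[A=39 B=39 C=34 D=44] avail[A=31 B=39 C=34 D=44] open={R5}
Step 10: reserve R6 A 1 -> on_hand[A=39 B=39 C=34 D=44] avail[A=30 B=39 C=34 D=44] open={R5,R6}
Step 11: reserve R7 B 8 -> on_hand[A=39 B=39 C=34 D=44] avail[A=30 B=31 C=34 D=44] open={R5,R6,R7}
Step 12: reserve R8 B 7 -> on_hand[A=39 B=39 C=34 D=44] avail[A=30 B=24 C=34 D=44] open={R5,R6,R7,R8}
Step 13: cancel R5 -> on_hand[A=39 B=39 C=34 D=44] avail[A=38 B=24 C=34 D=44] open={R6,R7,R8}
Step 14: commit R8 -> on_hand[A=39 B=32 C=34 D=44] avail[A=38 B=24 C=34 D=44] open={R6,R7}
Step 15: cancel R7 -> on_hand[A=39 B=32 C=34 D=44] avail[A=38 B=32 C=34 D=44] open={R6}
Step 16: reserve R9 C 5 -> on_hand[A=39 B=32 C=34 D=44] avail[A=38 B=32 C=29 D=44] open={R6,R9}
Open reservations: ['R6', 'R9'] -> 2

Answer: 2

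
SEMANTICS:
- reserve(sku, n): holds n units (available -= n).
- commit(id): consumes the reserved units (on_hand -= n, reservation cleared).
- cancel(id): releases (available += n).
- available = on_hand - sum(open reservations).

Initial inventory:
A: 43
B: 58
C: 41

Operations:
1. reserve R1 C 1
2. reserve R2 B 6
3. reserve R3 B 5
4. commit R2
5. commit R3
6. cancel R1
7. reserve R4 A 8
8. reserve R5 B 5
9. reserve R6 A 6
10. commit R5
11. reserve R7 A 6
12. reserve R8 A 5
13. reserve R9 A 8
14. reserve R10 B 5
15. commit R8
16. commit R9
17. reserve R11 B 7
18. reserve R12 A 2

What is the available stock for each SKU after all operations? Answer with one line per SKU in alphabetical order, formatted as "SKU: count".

Answer: A: 8
B: 30
C: 41

Derivation:
Step 1: reserve R1 C 1 -> on_hand[A=43 B=58 C=41] avail[A=43 B=58 C=40] open={R1}
Step 2: reserve R2 B 6 -> on_hand[A=43 B=58 C=41] avail[A=43 B=52 C=40] open={R1,R2}
Step 3: reserve R3 B 5 -> on_hand[A=43 B=58 C=41] avail[A=43 B=47 C=40] open={R1,R2,R3}
Step 4: commit R2 -> on_hand[A=43 B=52 C=41] avail[A=43 B=47 C=40] open={R1,R3}
Step 5: commit R3 -> on_hand[A=43 B=47 C=41] avail[A=43 B=47 C=40] open={R1}
Step 6: cancel R1 -> on_hand[A=43 B=47 C=41] avail[A=43 B=47 C=41] open={}
Step 7: reserve R4 A 8 -> on_hand[A=43 B=47 C=41] avail[A=35 B=47 C=41] open={R4}
Step 8: reserve R5 B 5 -> on_hand[A=43 B=47 C=41] avail[A=35 B=42 C=41] open={R4,R5}
Step 9: reserve R6 A 6 -> on_hand[A=43 B=47 C=41] avail[A=29 B=42 C=41] open={R4,R5,R6}
Step 10: commit R5 -> on_hand[A=43 B=42 C=41] avail[A=29 B=42 C=41] open={R4,R6}
Step 11: reserve R7 A 6 -> on_hand[A=43 B=42 C=41] avail[A=23 B=42 C=41] open={R4,R6,R7}
Step 12: reserve R8 A 5 -> on_hand[A=43 B=42 C=41] avail[A=18 B=42 C=41] open={R4,R6,R7,R8}
Step 13: reserve R9 A 8 -> on_hand[A=43 B=42 C=41] avail[A=10 B=42 C=41] open={R4,R6,R7,R8,R9}
Step 14: reserve R10 B 5 -> on_hand[A=43 B=42 C=41] avail[A=10 B=37 C=41] open={R10,R4,R6,R7,R8,R9}
Step 15: commit R8 -> on_hand[A=38 B=42 C=41] avail[A=10 B=37 C=41] open={R10,R4,R6,R7,R9}
Step 16: commit R9 -> on_hand[A=30 B=42 C=41] avail[A=10 B=37 C=41] open={R10,R4,R6,R7}
Step 17: reserve R11 B 7 -> on_hand[A=30 B=42 C=41] avail[A=10 B=30 C=41] open={R10,R11,R4,R6,R7}
Step 18: reserve R12 A 2 -> on_hand[A=30 B=42 C=41] avail[A=8 B=30 C=41] open={R10,R11,R12,R4,R6,R7}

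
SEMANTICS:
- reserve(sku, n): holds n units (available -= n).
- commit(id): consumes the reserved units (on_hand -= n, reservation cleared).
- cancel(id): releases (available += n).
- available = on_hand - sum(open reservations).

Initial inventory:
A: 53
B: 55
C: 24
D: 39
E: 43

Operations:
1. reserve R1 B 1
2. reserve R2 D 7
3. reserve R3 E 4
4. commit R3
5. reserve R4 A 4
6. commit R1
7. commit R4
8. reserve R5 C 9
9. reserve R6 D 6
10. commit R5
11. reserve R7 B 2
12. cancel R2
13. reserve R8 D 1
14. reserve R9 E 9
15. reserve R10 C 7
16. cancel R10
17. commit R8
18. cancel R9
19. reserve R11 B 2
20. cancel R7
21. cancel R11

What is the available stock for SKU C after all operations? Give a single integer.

Answer: 15

Derivation:
Step 1: reserve R1 B 1 -> on_hand[A=53 B=55 C=24 D=39 E=43] avail[A=53 B=54 C=24 D=39 E=43] open={R1}
Step 2: reserve R2 D 7 -> on_hand[A=53 B=55 C=24 D=39 E=43] avail[A=53 B=54 C=24 D=32 E=43] open={R1,R2}
Step 3: reserve R3 E 4 -> on_hand[A=53 B=55 C=24 D=39 E=43] avail[A=53 B=54 C=24 D=32 E=39] open={R1,R2,R3}
Step 4: commit R3 -> on_hand[A=53 B=55 C=24 D=39 E=39] avail[A=53 B=54 C=24 D=32 E=39] open={R1,R2}
Step 5: reserve R4 A 4 -> on_hand[A=53 B=55 C=24 D=39 E=39] avail[A=49 B=54 C=24 D=32 E=39] open={R1,R2,R4}
Step 6: commit R1 -> on_hand[A=53 B=54 C=24 D=39 E=39] avail[A=49 B=54 C=24 D=32 E=39] open={R2,R4}
Step 7: commit R4 -> on_hand[A=49 B=54 C=24 D=39 E=39] avail[A=49 B=54 C=24 D=32 E=39] open={R2}
Step 8: reserve R5 C 9 -> on_hand[A=49 B=54 C=24 D=39 E=39] avail[A=49 B=54 C=15 D=32 E=39] open={R2,R5}
Step 9: reserve R6 D 6 -> on_hand[A=49 B=54 C=24 D=39 E=39] avail[A=49 B=54 C=15 D=26 E=39] open={R2,R5,R6}
Step 10: commit R5 -> on_hand[A=49 B=54 C=15 D=39 E=39] avail[A=49 B=54 C=15 D=26 E=39] open={R2,R6}
Step 11: reserve R7 B 2 -> on_hand[A=49 B=54 C=15 D=39 E=39] avail[A=49 B=52 C=15 D=26 E=39] open={R2,R6,R7}
Step 12: cancel R2 -> on_hand[A=49 B=54 C=15 D=39 E=39] avail[A=49 B=52 C=15 D=33 E=39] open={R6,R7}
Step 13: reserve R8 D 1 -> on_hand[A=49 B=54 C=15 D=39 E=39] avail[A=49 B=52 C=15 D=32 E=39] open={R6,R7,R8}
Step 14: reserve R9 E 9 -> on_hand[A=49 B=54 C=15 D=39 E=39] avail[A=49 B=52 C=15 D=32 E=30] open={R6,R7,R8,R9}
Step 15: reserve R10 C 7 -> on_hand[A=49 B=54 C=15 D=39 E=39] avail[A=49 B=52 C=8 D=32 E=30] open={R10,R6,R7,R8,R9}
Step 16: cancel R10 -> on_hand[A=49 B=54 C=15 D=39 E=39] avail[A=49 B=52 C=15 D=32 E=30] open={R6,R7,R8,R9}
Step 17: commit R8 -> on_hand[A=49 B=54 C=15 D=38 E=39] avail[A=49 B=52 C=15 D=32 E=30] open={R6,R7,R9}
Step 18: cancel R9 -> on_hand[A=49 B=54 C=15 D=38 E=39] avail[A=49 B=52 C=15 D=32 E=39] open={R6,R7}
Step 19: reserve R11 B 2 -> on_hand[A=49 B=54 C=15 D=38 E=39] avail[A=49 B=50 C=15 D=32 E=39] open={R11,R6,R7}
Step 20: cancel R7 -> on_hand[A=49 B=54 C=15 D=38 E=39] avail[A=49 B=52 C=15 D=32 E=39] open={R11,R6}
Step 21: cancel R11 -> on_hand[A=49 B=54 C=15 D=38 E=39] avail[A=49 B=54 C=15 D=32 E=39] open={R6}
Final available[C] = 15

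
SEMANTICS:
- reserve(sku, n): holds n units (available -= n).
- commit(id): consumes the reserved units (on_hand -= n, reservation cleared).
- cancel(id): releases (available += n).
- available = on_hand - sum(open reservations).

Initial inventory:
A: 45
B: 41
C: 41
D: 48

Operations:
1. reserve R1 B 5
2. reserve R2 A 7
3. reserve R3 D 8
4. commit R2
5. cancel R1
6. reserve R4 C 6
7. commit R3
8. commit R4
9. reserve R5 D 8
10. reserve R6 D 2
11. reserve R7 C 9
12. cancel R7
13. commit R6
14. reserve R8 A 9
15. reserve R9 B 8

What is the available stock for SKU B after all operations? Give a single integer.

Step 1: reserve R1 B 5 -> on_hand[A=45 B=41 C=41 D=48] avail[A=45 B=36 C=41 D=48] open={R1}
Step 2: reserve R2 A 7 -> on_hand[A=45 B=41 C=41 D=48] avail[A=38 B=36 C=41 D=48] open={R1,R2}
Step 3: reserve R3 D 8 -> on_hand[A=45 B=41 C=41 D=48] avail[A=38 B=36 C=41 D=40] open={R1,R2,R3}
Step 4: commit R2 -> on_hand[A=38 B=41 C=41 D=48] avail[A=38 B=36 C=41 D=40] open={R1,R3}
Step 5: cancel R1 -> on_hand[A=38 B=41 C=41 D=48] avail[A=38 B=41 C=41 D=40] open={R3}
Step 6: reserve R4 C 6 -> on_hand[A=38 B=41 C=41 D=48] avail[A=38 B=41 C=35 D=40] open={R3,R4}
Step 7: commit R3 -> on_hand[A=38 B=41 C=41 D=40] avail[A=38 B=41 C=35 D=40] open={R4}
Step 8: commit R4 -> on_hand[A=38 B=41 C=35 D=40] avail[A=38 B=41 C=35 D=40] open={}
Step 9: reserve R5 D 8 -> on_hand[A=38 B=41 C=35 D=40] avail[A=38 B=41 C=35 D=32] open={R5}
Step 10: reserve R6 D 2 -> on_hand[A=38 B=41 C=35 D=40] avail[A=38 B=41 C=35 D=30] open={R5,R6}
Step 11: reserve R7 C 9 -> on_hand[A=38 B=41 C=35 D=40] avail[A=38 B=41 C=26 D=30] open={R5,R6,R7}
Step 12: cancel R7 -> on_hand[A=38 B=41 C=35 D=40] avail[A=38 B=41 C=35 D=30] open={R5,R6}
Step 13: commit R6 -> on_hand[A=38 B=41 C=35 D=38] avail[A=38 B=41 C=35 D=30] open={R5}
Step 14: reserve R8 A 9 -> on_hand[A=38 B=41 C=35 D=38] avail[A=29 B=41 C=35 D=30] open={R5,R8}
Step 15: reserve R9 B 8 -> on_hand[A=38 B=41 C=35 D=38] avail[A=29 B=33 C=35 D=30] open={R5,R8,R9}
Final available[B] = 33

Answer: 33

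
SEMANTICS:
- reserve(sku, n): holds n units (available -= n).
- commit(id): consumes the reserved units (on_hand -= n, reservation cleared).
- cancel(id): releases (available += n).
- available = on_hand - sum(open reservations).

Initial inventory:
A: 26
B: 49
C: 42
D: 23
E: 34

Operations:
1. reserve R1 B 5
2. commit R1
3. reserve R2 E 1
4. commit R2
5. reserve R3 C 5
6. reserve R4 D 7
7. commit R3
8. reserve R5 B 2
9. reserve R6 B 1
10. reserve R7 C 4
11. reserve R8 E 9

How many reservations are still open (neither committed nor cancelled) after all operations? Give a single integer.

Step 1: reserve R1 B 5 -> on_hand[A=26 B=49 C=42 D=23 E=34] avail[A=26 B=44 C=42 D=23 E=34] open={R1}
Step 2: commit R1 -> on_hand[A=26 B=44 C=42 D=23 E=34] avail[A=26 B=44 C=42 D=23 E=34] open={}
Step 3: reserve R2 E 1 -> on_hand[A=26 B=44 C=42 D=23 E=34] avail[A=26 B=44 C=42 D=23 E=33] open={R2}
Step 4: commit R2 -> on_hand[A=26 B=44 C=42 D=23 E=33] avail[A=26 B=44 C=42 D=23 E=33] open={}
Step 5: reserve R3 C 5 -> on_hand[A=26 B=44 C=42 D=23 E=33] avail[A=26 B=44 C=37 D=23 E=33] open={R3}
Step 6: reserve R4 D 7 -> on_hand[A=26 B=44 C=42 D=23 E=33] avail[A=26 B=44 C=37 D=16 E=33] open={R3,R4}
Step 7: commit R3 -> on_hand[A=26 B=44 C=37 D=23 E=33] avail[A=26 B=44 C=37 D=16 E=33] open={R4}
Step 8: reserve R5 B 2 -> on_hand[A=26 B=44 C=37 D=23 E=33] avail[A=26 B=42 C=37 D=16 E=33] open={R4,R5}
Step 9: reserve R6 B 1 -> on_hand[A=26 B=44 C=37 D=23 E=33] avail[A=26 B=41 C=37 D=16 E=33] open={R4,R5,R6}
Step 10: reserve R7 C 4 -> on_hand[A=26 B=44 C=37 D=23 E=33] avail[A=26 B=41 C=33 D=16 E=33] open={R4,R5,R6,R7}
Step 11: reserve R8 E 9 -> on_hand[A=26 B=44 C=37 D=23 E=33] avail[A=26 B=41 C=33 D=16 E=24] open={R4,R5,R6,R7,R8}
Open reservations: ['R4', 'R5', 'R6', 'R7', 'R8'] -> 5

Answer: 5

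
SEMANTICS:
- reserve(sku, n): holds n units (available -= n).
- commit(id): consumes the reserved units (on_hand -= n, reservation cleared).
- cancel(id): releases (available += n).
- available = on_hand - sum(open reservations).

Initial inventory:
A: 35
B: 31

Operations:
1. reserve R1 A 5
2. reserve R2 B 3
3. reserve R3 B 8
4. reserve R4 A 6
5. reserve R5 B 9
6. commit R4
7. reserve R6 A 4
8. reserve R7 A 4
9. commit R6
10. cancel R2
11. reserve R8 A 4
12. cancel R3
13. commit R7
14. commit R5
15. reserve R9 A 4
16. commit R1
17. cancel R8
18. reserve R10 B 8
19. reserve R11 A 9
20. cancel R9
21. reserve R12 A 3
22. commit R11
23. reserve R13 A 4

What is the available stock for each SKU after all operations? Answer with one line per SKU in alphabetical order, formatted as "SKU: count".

Answer: A: 0
B: 14

Derivation:
Step 1: reserve R1 A 5 -> on_hand[A=35 B=31] avail[A=30 B=31] open={R1}
Step 2: reserve R2 B 3 -> on_hand[A=35 B=31] avail[A=30 B=28] open={R1,R2}
Step 3: reserve R3 B 8 -> on_hand[A=35 B=31] avail[A=30 B=20] open={R1,R2,R3}
Step 4: reserve R4 A 6 -> on_hand[A=35 B=31] avail[A=24 B=20] open={R1,R2,R3,R4}
Step 5: reserve R5 B 9 -> on_hand[A=35 B=31] avail[A=24 B=11] open={R1,R2,R3,R4,R5}
Step 6: commit R4 -> on_hand[A=29 B=31] avail[A=24 B=11] open={R1,R2,R3,R5}
Step 7: reserve R6 A 4 -> on_hand[A=29 B=31] avail[A=20 B=11] open={R1,R2,R3,R5,R6}
Step 8: reserve R7 A 4 -> on_hand[A=29 B=31] avail[A=16 B=11] open={R1,R2,R3,R5,R6,R7}
Step 9: commit R6 -> on_hand[A=25 B=31] avail[A=16 B=11] open={R1,R2,R3,R5,R7}
Step 10: cancel R2 -> on_hand[A=25 B=31] avail[A=16 B=14] open={R1,R3,R5,R7}
Step 11: reserve R8 A 4 -> on_hand[A=25 B=31] avail[A=12 B=14] open={R1,R3,R5,R7,R8}
Step 12: cancel R3 -> on_hand[A=25 B=31] avail[A=12 B=22] open={R1,R5,R7,R8}
Step 13: commit R7 -> on_hand[A=21 B=31] avail[A=12 B=22] open={R1,R5,R8}
Step 14: commit R5 -> on_hand[A=21 B=22] avail[A=12 B=22] open={R1,R8}
Step 15: reserve R9 A 4 -> on_hand[A=21 B=22] avail[A=8 B=22] open={R1,R8,R9}
Step 16: commit R1 -> on_hand[A=16 B=22] avail[A=8 B=22] open={R8,R9}
Step 17: cancel R8 -> on_hand[A=16 B=22] avail[A=12 B=22] open={R9}
Step 18: reserve R10 B 8 -> on_hand[A=16 B=22] avail[A=12 B=14] open={R10,R9}
Step 19: reserve R11 A 9 -> on_hand[A=16 B=22] avail[A=3 B=14] open={R10,R11,R9}
Step 20: cancel R9 -> on_hand[A=16 B=22] avail[A=7 B=14] open={R10,R11}
Step 21: reserve R12 A 3 -> on_hand[A=16 B=22] avail[A=4 B=14] open={R10,R11,R12}
Step 22: commit R11 -> on_hand[A=7 B=22] avail[A=4 B=14] open={R10,R12}
Step 23: reserve R13 A 4 -> on_hand[A=7 B=22] avail[A=0 B=14] open={R10,R12,R13}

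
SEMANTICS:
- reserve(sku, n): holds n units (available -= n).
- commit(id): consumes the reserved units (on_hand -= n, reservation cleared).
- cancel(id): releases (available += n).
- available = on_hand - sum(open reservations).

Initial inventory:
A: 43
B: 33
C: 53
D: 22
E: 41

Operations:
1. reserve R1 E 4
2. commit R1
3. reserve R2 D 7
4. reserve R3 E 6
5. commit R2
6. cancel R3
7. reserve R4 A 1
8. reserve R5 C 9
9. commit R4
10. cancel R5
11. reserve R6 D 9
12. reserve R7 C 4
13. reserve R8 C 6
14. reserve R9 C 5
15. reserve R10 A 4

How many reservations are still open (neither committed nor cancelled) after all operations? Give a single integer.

Step 1: reserve R1 E 4 -> on_hand[A=43 B=33 C=53 D=22 E=41] avail[A=43 B=33 C=53 D=22 E=37] open={R1}
Step 2: commit R1 -> on_hand[A=43 B=33 C=53 D=22 E=37] avail[A=43 B=33 C=53 D=22 E=37] open={}
Step 3: reserve R2 D 7 -> on_hand[A=43 B=33 C=53 D=22 E=37] avail[A=43 B=33 C=53 D=15 E=37] open={R2}
Step 4: reserve R3 E 6 -> on_hand[A=43 B=33 C=53 D=22 E=37] avail[A=43 B=33 C=53 D=15 E=31] open={R2,R3}
Step 5: commit R2 -> on_hand[A=43 B=33 C=53 D=15 E=37] avail[A=43 B=33 C=53 D=15 E=31] open={R3}
Step 6: cancel R3 -> on_hand[A=43 B=33 C=53 D=15 E=37] avail[A=43 B=33 C=53 D=15 E=37] open={}
Step 7: reserve R4 A 1 -> on_hand[A=43 B=33 C=53 D=15 E=37] avail[A=42 B=33 C=53 D=15 E=37] open={R4}
Step 8: reserve R5 C 9 -> on_hand[A=43 B=33 C=53 D=15 E=37] avail[A=42 B=33 C=44 D=15 E=37] open={R4,R5}
Step 9: commit R4 -> on_hand[A=42 B=33 C=53 D=15 E=37] avail[A=42 B=33 C=44 D=15 E=37] open={R5}
Step 10: cancel R5 -> on_hand[A=42 B=33 C=53 D=15 E=37] avail[A=42 B=33 C=53 D=15 E=37] open={}
Step 11: reserve R6 D 9 -> on_hand[A=42 B=33 C=53 D=15 E=37] avail[A=42 B=33 C=53 D=6 E=37] open={R6}
Step 12: reserve R7 C 4 -> on_hand[A=42 B=33 C=53 D=15 E=37] avail[A=42 B=33 C=49 D=6 E=37] open={R6,R7}
Step 13: reserve R8 C 6 -> on_hand[A=42 B=33 C=53 D=15 E=37] avail[A=42 B=33 C=43 D=6 E=37] open={R6,R7,R8}
Step 14: reserve R9 C 5 -> on_hand[A=42 B=33 C=53 D=15 E=37] avail[A=42 B=33 C=38 D=6 E=37] open={R6,R7,R8,R9}
Step 15: reserve R10 A 4 -> on_hand[A=42 B=33 C=53 D=15 E=37] avail[A=38 B=33 C=38 D=6 E=37] open={R10,R6,R7,R8,R9}
Open reservations: ['R10', 'R6', 'R7', 'R8', 'R9'] -> 5

Answer: 5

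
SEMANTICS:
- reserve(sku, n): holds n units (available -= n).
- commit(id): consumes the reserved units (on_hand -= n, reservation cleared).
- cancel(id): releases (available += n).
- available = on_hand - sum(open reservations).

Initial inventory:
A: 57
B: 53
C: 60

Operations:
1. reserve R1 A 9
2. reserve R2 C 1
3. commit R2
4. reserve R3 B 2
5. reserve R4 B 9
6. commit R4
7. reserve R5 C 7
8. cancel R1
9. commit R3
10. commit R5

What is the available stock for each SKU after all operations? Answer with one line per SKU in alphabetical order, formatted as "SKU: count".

Answer: A: 57
B: 42
C: 52

Derivation:
Step 1: reserve R1 A 9 -> on_hand[A=57 B=53 C=60] avail[A=48 B=53 C=60] open={R1}
Step 2: reserve R2 C 1 -> on_hand[A=57 B=53 C=60] avail[A=48 B=53 C=59] open={R1,R2}
Step 3: commit R2 -> on_hand[A=57 B=53 C=59] avail[A=48 B=53 C=59] open={R1}
Step 4: reserve R3 B 2 -> on_hand[A=57 B=53 C=59] avail[A=48 B=51 C=59] open={R1,R3}
Step 5: reserve R4 B 9 -> on_hand[A=57 B=53 C=59] avail[A=48 B=42 C=59] open={R1,R3,R4}
Step 6: commit R4 -> on_hand[A=57 B=44 C=59] avail[A=48 B=42 C=59] open={R1,R3}
Step 7: reserve R5 C 7 -> on_hand[A=57 B=44 C=59] avail[A=48 B=42 C=52] open={R1,R3,R5}
Step 8: cancel R1 -> on_hand[A=57 B=44 C=59] avail[A=57 B=42 C=52] open={R3,R5}
Step 9: commit R3 -> on_hand[A=57 B=42 C=59] avail[A=57 B=42 C=52] open={R5}
Step 10: commit R5 -> on_hand[A=57 B=42 C=52] avail[A=57 B=42 C=52] open={}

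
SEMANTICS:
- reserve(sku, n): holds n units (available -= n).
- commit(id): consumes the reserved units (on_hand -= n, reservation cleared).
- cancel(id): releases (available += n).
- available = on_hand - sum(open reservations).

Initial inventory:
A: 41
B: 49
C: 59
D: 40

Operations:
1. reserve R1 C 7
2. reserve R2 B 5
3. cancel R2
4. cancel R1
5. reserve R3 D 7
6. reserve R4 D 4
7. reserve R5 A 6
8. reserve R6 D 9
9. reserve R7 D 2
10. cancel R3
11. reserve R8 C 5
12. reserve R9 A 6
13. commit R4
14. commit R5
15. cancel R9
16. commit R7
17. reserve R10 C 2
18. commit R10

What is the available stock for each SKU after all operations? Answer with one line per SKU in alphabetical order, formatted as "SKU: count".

Step 1: reserve R1 C 7 -> on_hand[A=41 B=49 C=59 D=40] avail[A=41 B=49 C=52 D=40] open={R1}
Step 2: reserve R2 B 5 -> on_hand[A=41 B=49 C=59 D=40] avail[A=41 B=44 C=52 D=40] open={R1,R2}
Step 3: cancel R2 -> on_hand[A=41 B=49 C=59 D=40] avail[A=41 B=49 C=52 D=40] open={R1}
Step 4: cancel R1 -> on_hand[A=41 B=49 C=59 D=40] avail[A=41 B=49 C=59 D=40] open={}
Step 5: reserve R3 D 7 -> on_hand[A=41 B=49 C=59 D=40] avail[A=41 B=49 C=59 D=33] open={R3}
Step 6: reserve R4 D 4 -> on_hand[A=41 B=49 C=59 D=40] avail[A=41 B=49 C=59 D=29] open={R3,R4}
Step 7: reserve R5 A 6 -> on_hand[A=41 B=49 C=59 D=40] avail[A=35 B=49 C=59 D=29] open={R3,R4,R5}
Step 8: reserve R6 D 9 -> on_hand[A=41 B=49 C=59 D=40] avail[A=35 B=49 C=59 D=20] open={R3,R4,R5,R6}
Step 9: reserve R7 D 2 -> on_hand[A=41 B=49 C=59 D=40] avail[A=35 B=49 C=59 D=18] open={R3,R4,R5,R6,R7}
Step 10: cancel R3 -> on_hand[A=41 B=49 C=59 D=40] avail[A=35 B=49 C=59 D=25] open={R4,R5,R6,R7}
Step 11: reserve R8 C 5 -> on_hand[A=41 B=49 C=59 D=40] avail[A=35 B=49 C=54 D=25] open={R4,R5,R6,R7,R8}
Step 12: reserve R9 A 6 -> on_hand[A=41 B=49 C=59 D=40] avail[A=29 B=49 C=54 D=25] open={R4,R5,R6,R7,R8,R9}
Step 13: commit R4 -> on_hand[A=41 B=49 C=59 D=36] avail[A=29 B=49 C=54 D=25] open={R5,R6,R7,R8,R9}
Step 14: commit R5 -> on_hand[A=35 B=49 C=59 D=36] avail[A=29 B=49 C=54 D=25] open={R6,R7,R8,R9}
Step 15: cancel R9 -> on_hand[A=35 B=49 C=59 D=36] avail[A=35 B=49 C=54 D=25] open={R6,R7,R8}
Step 16: commit R7 -> on_hand[A=35 B=49 C=59 D=34] avail[A=35 B=49 C=54 D=25] open={R6,R8}
Step 17: reserve R10 C 2 -> on_hand[A=35 B=49 C=59 D=34] avail[A=35 B=49 C=52 D=25] open={R10,R6,R8}
Step 18: commit R10 -> on_hand[A=35 B=49 C=57 D=34] avail[A=35 B=49 C=52 D=25] open={R6,R8}

Answer: A: 35
B: 49
C: 52
D: 25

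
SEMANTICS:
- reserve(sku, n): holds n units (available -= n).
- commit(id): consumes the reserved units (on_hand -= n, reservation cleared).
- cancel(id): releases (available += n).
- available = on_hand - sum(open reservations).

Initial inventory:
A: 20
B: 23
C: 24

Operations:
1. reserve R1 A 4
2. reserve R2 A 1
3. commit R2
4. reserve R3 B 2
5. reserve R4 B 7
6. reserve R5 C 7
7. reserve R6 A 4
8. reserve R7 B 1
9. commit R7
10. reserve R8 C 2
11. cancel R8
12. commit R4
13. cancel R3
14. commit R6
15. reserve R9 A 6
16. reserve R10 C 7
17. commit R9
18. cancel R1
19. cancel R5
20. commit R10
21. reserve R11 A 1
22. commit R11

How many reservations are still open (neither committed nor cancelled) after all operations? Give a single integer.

Answer: 0

Derivation:
Step 1: reserve R1 A 4 -> on_hand[A=20 B=23 C=24] avail[A=16 B=23 C=24] open={R1}
Step 2: reserve R2 A 1 -> on_hand[A=20 B=23 C=24] avail[A=15 B=23 C=24] open={R1,R2}
Step 3: commit R2 -> on_hand[A=19 B=23 C=24] avail[A=15 B=23 C=24] open={R1}
Step 4: reserve R3 B 2 -> on_hand[A=19 B=23 C=24] avail[A=15 B=21 C=24] open={R1,R3}
Step 5: reserve R4 B 7 -> on_hand[A=19 B=23 C=24] avail[A=15 B=14 C=24] open={R1,R3,R4}
Step 6: reserve R5 C 7 -> on_hand[A=19 B=23 C=24] avail[A=15 B=14 C=17] open={R1,R3,R4,R5}
Step 7: reserve R6 A 4 -> on_hand[A=19 B=23 C=24] avail[A=11 B=14 C=17] open={R1,R3,R4,R5,R6}
Step 8: reserve R7 B 1 -> on_hand[A=19 B=23 C=24] avail[A=11 B=13 C=17] open={R1,R3,R4,R5,R6,R7}
Step 9: commit R7 -> on_hand[A=19 B=22 C=24] avail[A=11 B=13 C=17] open={R1,R3,R4,R5,R6}
Step 10: reserve R8 C 2 -> on_hand[A=19 B=22 C=24] avail[A=11 B=13 C=15] open={R1,R3,R4,R5,R6,R8}
Step 11: cancel R8 -> on_hand[A=19 B=22 C=24] avail[A=11 B=13 C=17] open={R1,R3,R4,R5,R6}
Step 12: commit R4 -> on_hand[A=19 B=15 C=24] avail[A=11 B=13 C=17] open={R1,R3,R5,R6}
Step 13: cancel R3 -> on_hand[A=19 B=15 C=24] avail[A=11 B=15 C=17] open={R1,R5,R6}
Step 14: commit R6 -> on_hand[A=15 B=15 C=24] avail[A=11 B=15 C=17] open={R1,R5}
Step 15: reserve R9 A 6 -> on_hand[A=15 B=15 C=24] avail[A=5 B=15 C=17] open={R1,R5,R9}
Step 16: reserve R10 C 7 -> on_hand[A=15 B=15 C=24] avail[A=5 B=15 C=10] open={R1,R10,R5,R9}
Step 17: commit R9 -> on_hand[A=9 B=15 C=24] avail[A=5 B=15 C=10] open={R1,R10,R5}
Step 18: cancel R1 -> on_hand[A=9 B=15 C=24] avail[A=9 B=15 C=10] open={R10,R5}
Step 19: cancel R5 -> on_hand[A=9 B=15 C=24] avail[A=9 B=15 C=17] open={R10}
Step 20: commit R10 -> on_hand[A=9 B=15 C=17] avail[A=9 B=15 C=17] open={}
Step 21: reserve R11 A 1 -> on_hand[A=9 B=15 C=17] avail[A=8 B=15 C=17] open={R11}
Step 22: commit R11 -> on_hand[A=8 B=15 C=17] avail[A=8 B=15 C=17] open={}
Open reservations: [] -> 0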